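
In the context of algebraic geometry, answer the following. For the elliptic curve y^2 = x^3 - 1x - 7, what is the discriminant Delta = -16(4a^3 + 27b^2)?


Compute each component:
4a^3 = 4*(-1)^3 = 4*(-1) = -4
27b^2 = 27*(-7)^2 = 27*49 = 1323
4a^3 + 27b^2 = -4 + 1323 = 1319
Delta = -16*1319 = -21104

-21104


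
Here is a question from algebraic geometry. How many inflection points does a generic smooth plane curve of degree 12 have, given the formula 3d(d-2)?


For a general smooth plane curve C of degree d, the inflection points are
the intersection of C with its Hessian curve, which has degree 3(d-2).
By Bezout, the total intersection number is d * 3(d-2) = 12 * 30 = 360.
For a general curve every flex is ordinary, so each contributes
multiplicity 1 to C·Hess(C), and the number of distinct inflection
points is 3d(d-2).
Inflection points = 3*12*(12-2) = 3*12*10 = 360

360


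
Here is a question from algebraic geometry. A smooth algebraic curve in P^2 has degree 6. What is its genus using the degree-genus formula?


Using the genus formula for smooth plane curves:
g = (d-1)(d-2)/2
g = (6-1)(6-2)/2
g = 5*4/2
g = 20/2 = 10

10


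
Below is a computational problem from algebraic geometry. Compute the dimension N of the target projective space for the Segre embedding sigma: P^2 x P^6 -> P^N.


The Segre embedding maps P^m x P^n into P^N via
all products of coordinates from each factor.
N = (m+1)(n+1) - 1
N = (2+1)(6+1) - 1
N = 3*7 - 1
N = 21 - 1 = 20

20


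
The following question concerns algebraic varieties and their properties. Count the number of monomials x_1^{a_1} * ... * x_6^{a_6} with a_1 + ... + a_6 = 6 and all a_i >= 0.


The number of degree-6 monomials in 6 variables is C(d+n-1, n-1).
= C(6+6-1, 6-1) = C(11, 5)
= 462

462


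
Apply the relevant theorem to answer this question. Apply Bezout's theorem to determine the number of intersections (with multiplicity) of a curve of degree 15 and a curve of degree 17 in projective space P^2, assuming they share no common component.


Bezout's theorem states the intersection count equals the product of degrees.
Intersection count = 15 * 17 = 255

255


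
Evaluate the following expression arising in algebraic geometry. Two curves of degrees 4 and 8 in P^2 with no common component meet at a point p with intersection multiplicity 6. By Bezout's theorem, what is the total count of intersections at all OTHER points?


By Bezout's theorem, the total intersection number is d1 * d2.
Total = 4 * 8 = 32
Intersection multiplicity at p = 6
Remaining intersections = 32 - 6 = 26

26


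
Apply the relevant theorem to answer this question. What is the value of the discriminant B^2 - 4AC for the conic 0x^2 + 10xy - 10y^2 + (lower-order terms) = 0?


The discriminant of a conic Ax^2 + Bxy + Cy^2 + ... = 0 is B^2 - 4AC.
B^2 = 10^2 = 100
4AC = 4*0*(-10) = 0
Discriminant = 100 + 0 = 100

100


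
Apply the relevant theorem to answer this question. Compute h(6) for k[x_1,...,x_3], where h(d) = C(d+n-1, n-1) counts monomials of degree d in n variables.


The Hilbert function for the polynomial ring in 3 variables is:
h(d) = C(d+n-1, n-1)
h(6) = C(6+3-1, 3-1) = C(8, 2)
= 8! / (2! * 6!)
= 28

28


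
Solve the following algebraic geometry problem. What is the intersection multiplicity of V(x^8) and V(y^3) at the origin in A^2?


The intersection multiplicity of V(x^a) and V(y^b) at the origin is:
I(O; V(x^8), V(y^3)) = dim_k(k[x,y]/(x^8, y^3))
A basis for k[x,y]/(x^8, y^3) is the set of monomials x^i * y^j
where 0 <= i < 8 and 0 <= j < 3.
The number of such monomials is 8 * 3 = 24

24


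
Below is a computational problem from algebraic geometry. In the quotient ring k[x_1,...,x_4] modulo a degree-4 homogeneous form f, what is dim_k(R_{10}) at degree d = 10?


For R = k[x_1,...,x_n]/(f) with f homogeneous of degree e:
The Hilbert series is (1 - t^e)/(1 - t)^n.
So h(d) = C(d+n-1, n-1) - C(d-e+n-1, n-1) for d >= e.
With n=4, e=4, d=10:
C(10+4-1, 4-1) = C(13, 3) = 286
C(10-4+4-1, 4-1) = C(9, 3) = 84
h(10) = 286 - 84 = 202

202


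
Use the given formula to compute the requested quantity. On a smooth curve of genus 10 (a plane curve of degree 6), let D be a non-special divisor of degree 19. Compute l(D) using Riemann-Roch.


First, compute the genus of a smooth plane curve of degree 6:
g = (d-1)(d-2)/2 = (6-1)(6-2)/2 = 10
For a non-special divisor D (i.e., h^1(D) = 0), Riemann-Roch gives:
l(D) = deg(D) - g + 1
Since deg(D) = 19 >= 2g - 1 = 19, D is non-special.
l(D) = 19 - 10 + 1 = 10

10


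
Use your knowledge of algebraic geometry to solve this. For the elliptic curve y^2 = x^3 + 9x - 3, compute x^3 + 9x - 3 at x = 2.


Compute x^3 + 9x - 3 at x = 2:
x^3 = 2^3 = 8
9*x = 9*2 = 18
Sum: 8 + 18 - 3 = 23

23


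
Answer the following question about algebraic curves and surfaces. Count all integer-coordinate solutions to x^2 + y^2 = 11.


Systematically check integer values of x where x^2 <= 11.
For each valid x, check if 11 - x^2 is a perfect square.
Total integer solutions found: 0

0


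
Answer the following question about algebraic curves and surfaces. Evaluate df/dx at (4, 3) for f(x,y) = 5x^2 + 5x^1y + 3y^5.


df/dx = 2*5*x^1 + 1*5*x^0*y
At (4,3): 2*5*4^1 + 1*5*4^0*3
= 40 + 15
= 55

55


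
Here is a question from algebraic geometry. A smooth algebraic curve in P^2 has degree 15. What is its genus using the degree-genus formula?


Using the genus formula for smooth plane curves:
g = (d-1)(d-2)/2
g = (15-1)(15-2)/2
g = 14*13/2
g = 182/2 = 91

91


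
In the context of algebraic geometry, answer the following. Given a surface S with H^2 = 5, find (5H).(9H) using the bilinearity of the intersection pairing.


Using bilinearity of the intersection pairing on a surface S:
(aH).(bH) = ab * (H.H)
We have H^2 = 5.
D.E = (5H).(9H) = 5*9*5
= 45*5
= 225

225


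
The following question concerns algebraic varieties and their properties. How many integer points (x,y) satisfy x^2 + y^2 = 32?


Systematically check integer values of x where x^2 <= 32.
For each valid x, check if 32 - x^2 is a perfect square.
x=4: 32 - 16 = 16, sqrt = 4 (valid)
Total integer solutions found: 4

4


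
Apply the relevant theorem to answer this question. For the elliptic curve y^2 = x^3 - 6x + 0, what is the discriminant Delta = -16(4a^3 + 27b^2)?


Compute each component:
4a^3 = 4*(-6)^3 = 4*(-216) = -864
27b^2 = 27*0^2 = 27*0 = 0
4a^3 + 27b^2 = -864 + 0 = -864
Delta = -16*(-864) = 13824

13824


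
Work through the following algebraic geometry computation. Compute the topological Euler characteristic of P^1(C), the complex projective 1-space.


The complex projective space P^1 has one cell in each even real dimension 0, 2, ..., 2.
The cohomology groups are H^{2k}(P^1) = Z for k = 0,...,1, and 0 otherwise.
Euler characteristic = sum of Betti numbers = 1 per even-dimensional cohomology group.
chi(P^1) = 1 + 1 = 2

2


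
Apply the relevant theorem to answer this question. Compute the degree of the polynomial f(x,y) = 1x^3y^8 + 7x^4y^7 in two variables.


Examine each term for its total degree (sum of exponents).
  Term '1x^3y^8' has total degree 3+8 = 11.
  Term '7x^4y^7' has total degree 4+7 = 11.
The maximum total degree among all terms is 11.

11


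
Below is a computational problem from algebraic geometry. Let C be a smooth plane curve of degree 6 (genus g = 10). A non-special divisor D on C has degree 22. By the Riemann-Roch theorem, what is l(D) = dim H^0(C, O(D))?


First, compute the genus of a smooth plane curve of degree 6:
g = (d-1)(d-2)/2 = (6-1)(6-2)/2 = 10
For a non-special divisor D (i.e., h^1(D) = 0), Riemann-Roch gives:
l(D) = deg(D) - g + 1
Since deg(D) = 22 >= 2g - 1 = 19, D is non-special.
l(D) = 22 - 10 + 1 = 13

13


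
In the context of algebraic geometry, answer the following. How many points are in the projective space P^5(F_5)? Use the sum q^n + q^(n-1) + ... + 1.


P^5(F_5) has (q^(n+1) - 1)/(q - 1) points.
= 5^5 + 5^4 + 5^3 + 5^2 + 5^1 + 5^0
= 3125 + 625 + 125 + 25 + 5 + 1
= 3906

3906


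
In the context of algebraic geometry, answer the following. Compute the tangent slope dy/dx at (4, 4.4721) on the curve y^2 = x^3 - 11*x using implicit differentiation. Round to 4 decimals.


Using implicit differentiation of y^2 = x^3 - 11*x:
2y * dy/dx = 3x^2 - 11
dy/dx = (3x^2 - 11)/(2y)
Numerator: 3*4^2 - 11 = 37
Denominator: 2*4.4721 = 8.9442
dy/dx = 37/8.9442 = 4.1368

4.1368


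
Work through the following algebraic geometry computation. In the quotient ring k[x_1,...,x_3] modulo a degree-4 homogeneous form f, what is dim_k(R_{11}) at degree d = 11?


For R = k[x_1,...,x_n]/(f) with f homogeneous of degree e:
The Hilbert series is (1 - t^e)/(1 - t)^n.
So h(d) = C(d+n-1, n-1) - C(d-e+n-1, n-1) for d >= e.
With n=3, e=4, d=11:
C(11+3-1, 3-1) = C(13, 2) = 78
C(11-4+3-1, 3-1) = C(9, 2) = 36
h(11) = 78 - 36 = 42

42


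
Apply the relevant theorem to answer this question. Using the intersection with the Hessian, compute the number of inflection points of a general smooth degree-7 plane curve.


For a general smooth plane curve C of degree d, the inflection points are
the intersection of C with its Hessian curve, which has degree 3(d-2).
By Bezout, the total intersection number is d * 3(d-2) = 7 * 15 = 105.
For a general curve every flex is ordinary, so each contributes
multiplicity 1 to C·Hess(C), and the number of distinct inflection
points is 3d(d-2).
Inflection points = 3*7*(7-2) = 3*7*5 = 105

105


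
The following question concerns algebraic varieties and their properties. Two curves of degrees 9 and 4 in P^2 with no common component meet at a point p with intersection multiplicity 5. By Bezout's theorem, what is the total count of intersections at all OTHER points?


By Bezout's theorem, the total intersection number is d1 * d2.
Total = 9 * 4 = 36
Intersection multiplicity at p = 5
Remaining intersections = 36 - 5 = 31

31


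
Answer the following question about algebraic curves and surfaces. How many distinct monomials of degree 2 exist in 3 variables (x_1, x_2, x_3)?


The number of degree-2 monomials in 3 variables is C(d+n-1, n-1).
= C(2+3-1, 3-1) = C(4, 2)
= 6

6


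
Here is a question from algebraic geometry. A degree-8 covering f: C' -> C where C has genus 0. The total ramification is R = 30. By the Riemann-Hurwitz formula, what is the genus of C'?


Riemann-Hurwitz formula: 2g' - 2 = d(2g - 2) + R
Given: d = 8, g = 0, R = 30
2g' - 2 = 8*(2*0 - 2) + 30
2g' - 2 = 8*(-2) + 30
2g' - 2 = -16 + 30 = 14
2g' = 16
g' = 8

8


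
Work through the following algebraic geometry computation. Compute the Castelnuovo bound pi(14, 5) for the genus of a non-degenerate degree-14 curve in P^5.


Castelnuovo's bound: write d - 1 = m(r-1) + epsilon with 0 <= epsilon < r-1.
d - 1 = 14 - 1 = 13
r - 1 = 5 - 1 = 4
13 = 3*4 + 1, so m = 3, epsilon = 1
pi(d, r) = m(m-1)(r-1)/2 + m*epsilon
= 3*2*4/2 + 3*1
= 24/2 + 3
= 12 + 3 = 15

15


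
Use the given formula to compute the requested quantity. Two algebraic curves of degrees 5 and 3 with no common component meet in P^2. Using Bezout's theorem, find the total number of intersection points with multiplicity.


Bezout's theorem states the intersection count equals the product of degrees.
Intersection count = 5 * 3 = 15

15


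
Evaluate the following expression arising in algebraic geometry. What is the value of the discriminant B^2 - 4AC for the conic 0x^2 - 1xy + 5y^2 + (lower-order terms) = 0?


The discriminant of a conic Ax^2 + Bxy + Cy^2 + ... = 0 is B^2 - 4AC.
B^2 = (-1)^2 = 1
4AC = 4*0*5 = 0
Discriminant = 1 + 0 = 1

1


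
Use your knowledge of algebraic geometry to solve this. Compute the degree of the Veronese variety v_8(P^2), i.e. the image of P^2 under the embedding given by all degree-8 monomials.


The Veronese variety v_8(P^2) has degree d^r.
d^r = 8^2 = 64

64


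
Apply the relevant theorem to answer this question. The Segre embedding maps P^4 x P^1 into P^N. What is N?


The Segre embedding maps P^m x P^n into P^N via
all products of coordinates from each factor.
N = (m+1)(n+1) - 1
N = (4+1)(1+1) - 1
N = 5*2 - 1
N = 10 - 1 = 9

9


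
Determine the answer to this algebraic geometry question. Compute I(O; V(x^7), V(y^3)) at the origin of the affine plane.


The intersection multiplicity of V(x^a) and V(y^b) at the origin is:
I(O; V(x^7), V(y^3)) = dim_k(k[x,y]/(x^7, y^3))
A basis for k[x,y]/(x^7, y^3) is the set of monomials x^i * y^j
where 0 <= i < 7 and 0 <= j < 3.
The number of such monomials is 7 * 3 = 21

21


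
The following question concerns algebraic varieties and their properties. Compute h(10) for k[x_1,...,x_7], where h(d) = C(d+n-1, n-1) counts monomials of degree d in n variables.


The Hilbert function for the polynomial ring in 7 variables is:
h(d) = C(d+n-1, n-1)
h(10) = C(10+7-1, 7-1) = C(16, 6)
= 16! / (6! * 10!)
= 8008

8008


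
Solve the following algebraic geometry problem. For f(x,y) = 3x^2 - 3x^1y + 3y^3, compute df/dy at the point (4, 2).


df/dy = (-3)*x^1 + 3*3*y^2
At (4,2): (-3)*4^1 + 3*3*2^2
= -12 + 36
= 24

24


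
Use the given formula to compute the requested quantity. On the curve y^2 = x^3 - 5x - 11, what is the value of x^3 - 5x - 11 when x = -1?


Compute x^3 - 5x - 11 at x = -1:
x^3 = (-1)^3 = -1
(-5)*x = (-5)*(-1) = 5
Sum: -1 + 5 - 11 = -7

-7


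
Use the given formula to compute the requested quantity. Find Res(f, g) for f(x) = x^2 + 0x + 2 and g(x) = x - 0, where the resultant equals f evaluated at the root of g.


For Res(f, x - c), we evaluate f at x = c.
f(0) = 0^2 + 0*0 + 2
= 0 + 0 + 2
= 0 + 2 = 2
Res(f, g) = 2

2


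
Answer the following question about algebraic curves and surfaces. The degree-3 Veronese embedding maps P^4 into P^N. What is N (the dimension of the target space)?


The Veronese embedding v_d: P^n -> P^N maps each point to all
degree-d monomials in n+1 homogeneous coordinates.
N = C(n+d, d) - 1
N = C(4+3, 3) - 1
N = C(7, 3) - 1
C(7, 3) = 35
N = 35 - 1 = 34

34


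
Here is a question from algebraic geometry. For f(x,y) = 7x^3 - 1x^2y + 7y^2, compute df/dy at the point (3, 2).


df/dy = (-1)*x^2 + 2*7*y^1
At (3,2): (-1)*3^2 + 2*7*2^1
= -9 + 28
= 19

19


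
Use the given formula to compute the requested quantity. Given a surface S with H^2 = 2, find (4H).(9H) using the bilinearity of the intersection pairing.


Using bilinearity of the intersection pairing on a surface S:
(aH).(bH) = ab * (H.H)
We have H^2 = 2.
D.E = (4H).(9H) = 4*9*2
= 36*2
= 72

72


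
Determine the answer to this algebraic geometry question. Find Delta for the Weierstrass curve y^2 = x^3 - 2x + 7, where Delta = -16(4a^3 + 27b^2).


Compute each component:
4a^3 = 4*(-2)^3 = 4*(-8) = -32
27b^2 = 27*7^2 = 27*49 = 1323
4a^3 + 27b^2 = -32 + 1323 = 1291
Delta = -16*1291 = -20656

-20656


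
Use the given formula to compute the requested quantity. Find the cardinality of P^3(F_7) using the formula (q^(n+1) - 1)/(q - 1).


P^3(F_7) has (q^(n+1) - 1)/(q - 1) points.
= 7^3 + 7^2 + 7^1 + 7^0
= 343 + 49 + 7 + 1
= 400

400


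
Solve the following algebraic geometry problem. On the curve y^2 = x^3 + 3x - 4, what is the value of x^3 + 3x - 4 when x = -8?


Compute x^3 + 3x - 4 at x = -8:
x^3 = (-8)^3 = -512
3*x = 3*(-8) = -24
Sum: -512 - 24 - 4 = -540

-540


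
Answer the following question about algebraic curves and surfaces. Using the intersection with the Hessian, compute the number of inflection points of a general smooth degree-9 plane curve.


For a general smooth plane curve C of degree d, the inflection points are
the intersection of C with its Hessian curve, which has degree 3(d-2).
By Bezout, the total intersection number is d * 3(d-2) = 9 * 21 = 189.
For a general curve every flex is ordinary, so each contributes
multiplicity 1 to C·Hess(C), and the number of distinct inflection
points is 3d(d-2).
Inflection points = 3*9*(9-2) = 3*9*7 = 189

189


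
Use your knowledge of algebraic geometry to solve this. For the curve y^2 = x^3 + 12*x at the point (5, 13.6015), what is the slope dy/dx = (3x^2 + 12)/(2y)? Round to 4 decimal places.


Using implicit differentiation of y^2 = x^3 + 12*x:
2y * dy/dx = 3x^2 + 12
dy/dx = (3x^2 + 12)/(2y)
Numerator: 3*5^2 + 12 = 87
Denominator: 2*13.6015 = 27.203
dy/dx = 87/27.203 = 3.1982

3.1982


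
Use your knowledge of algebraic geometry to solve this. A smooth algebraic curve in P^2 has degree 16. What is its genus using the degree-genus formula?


Using the genus formula for smooth plane curves:
g = (d-1)(d-2)/2
g = (16-1)(16-2)/2
g = 15*14/2
g = 210/2 = 105

105


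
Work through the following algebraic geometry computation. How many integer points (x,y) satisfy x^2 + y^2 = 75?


Systematically check integer values of x where x^2 <= 75.
For each valid x, check if 75 - x^2 is a perfect square.
Total integer solutions found: 0

0


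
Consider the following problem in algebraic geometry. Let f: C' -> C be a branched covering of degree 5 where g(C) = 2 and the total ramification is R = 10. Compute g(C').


Riemann-Hurwitz formula: 2g' - 2 = d(2g - 2) + R
Given: d = 5, g = 2, R = 10
2g' - 2 = 5*(2*2 - 2) + 10
2g' - 2 = 5*2 + 10
2g' - 2 = 10 + 10 = 20
2g' = 22
g' = 11

11


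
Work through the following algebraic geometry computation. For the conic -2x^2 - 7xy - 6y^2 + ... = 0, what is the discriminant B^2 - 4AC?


The discriminant of a conic Ax^2 + Bxy + Cy^2 + ... = 0 is B^2 - 4AC.
B^2 = (-7)^2 = 49
4AC = 4*(-2)*(-6) = 48
Discriminant = 49 - 48 = 1

1


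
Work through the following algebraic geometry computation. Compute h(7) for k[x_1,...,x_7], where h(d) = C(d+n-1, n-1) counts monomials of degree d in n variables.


The Hilbert function for the polynomial ring in 7 variables is:
h(d) = C(d+n-1, n-1)
h(7) = C(7+7-1, 7-1) = C(13, 6)
= 13! / (6! * 7!)
= 1716

1716


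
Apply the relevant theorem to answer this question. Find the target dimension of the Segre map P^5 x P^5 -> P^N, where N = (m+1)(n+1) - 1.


The Segre embedding maps P^m x P^n into P^N via
all products of coordinates from each factor.
N = (m+1)(n+1) - 1
N = (5+1)(5+1) - 1
N = 6*6 - 1
N = 36 - 1 = 35

35


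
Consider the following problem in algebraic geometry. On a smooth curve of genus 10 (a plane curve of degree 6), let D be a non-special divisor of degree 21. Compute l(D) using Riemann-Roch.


First, compute the genus of a smooth plane curve of degree 6:
g = (d-1)(d-2)/2 = (6-1)(6-2)/2 = 10
For a non-special divisor D (i.e., h^1(D) = 0), Riemann-Roch gives:
l(D) = deg(D) - g + 1
Since deg(D) = 21 >= 2g - 1 = 19, D is non-special.
l(D) = 21 - 10 + 1 = 12

12


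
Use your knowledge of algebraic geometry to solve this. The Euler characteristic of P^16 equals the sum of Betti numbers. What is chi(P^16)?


The complex projective space P^16 has one cell in each even real dimension 0, 2, ..., 32.
The cohomology groups are H^{2k}(P^16) = Z for k = 0,...,16, and 0 otherwise.
Euler characteristic = sum of Betti numbers = 1 per even-dimensional cohomology group.
chi(P^16) = 16 + 1 = 17

17


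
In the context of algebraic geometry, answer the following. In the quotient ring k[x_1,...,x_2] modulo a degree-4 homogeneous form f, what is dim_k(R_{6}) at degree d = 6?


For R = k[x_1,...,x_n]/(f) with f homogeneous of degree e:
The Hilbert series is (1 - t^e)/(1 - t)^n.
So h(d) = C(d+n-1, n-1) - C(d-e+n-1, n-1) for d >= e.
With n=2, e=4, d=6:
C(6+2-1, 2-1) = C(7, 1) = 7
C(6-4+2-1, 2-1) = C(3, 1) = 3
h(6) = 7 - 3 = 4

4


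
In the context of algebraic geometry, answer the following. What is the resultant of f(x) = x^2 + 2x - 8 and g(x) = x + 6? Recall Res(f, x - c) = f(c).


For Res(f, x - c), we evaluate f at x = c.
f(-6) = (-6)^2 + 2*(-6) - 8
= 36 - 12 - 8
= 24 - 8 = 16
Res(f, g) = 16

16


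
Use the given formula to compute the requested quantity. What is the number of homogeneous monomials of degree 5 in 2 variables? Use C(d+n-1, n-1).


The number of degree-5 monomials in 2 variables is C(d+n-1, n-1).
= C(5+2-1, 2-1) = C(6, 1)
= 6

6


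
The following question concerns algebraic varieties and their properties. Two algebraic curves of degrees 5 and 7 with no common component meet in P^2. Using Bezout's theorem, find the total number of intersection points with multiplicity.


Bezout's theorem states the intersection count equals the product of degrees.
Intersection count = 5 * 7 = 35

35


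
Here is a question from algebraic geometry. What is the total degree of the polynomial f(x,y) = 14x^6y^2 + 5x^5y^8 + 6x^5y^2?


Examine each term for its total degree (sum of exponents).
  Term '14x^6y^2' has total degree 6+2 = 8.
  Term '5x^5y^8' has total degree 5+8 = 13.
  Term '6x^5y^2' has total degree 5+2 = 7.
The maximum total degree among all terms is 13.

13


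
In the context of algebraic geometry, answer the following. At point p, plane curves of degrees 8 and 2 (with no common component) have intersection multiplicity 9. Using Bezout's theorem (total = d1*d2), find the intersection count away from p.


By Bezout's theorem, the total intersection number is d1 * d2.
Total = 8 * 2 = 16
Intersection multiplicity at p = 9
Remaining intersections = 16 - 9 = 7

7


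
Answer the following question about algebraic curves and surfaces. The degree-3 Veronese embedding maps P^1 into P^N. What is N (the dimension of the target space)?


The Veronese embedding v_d: P^n -> P^N maps each point to all
degree-d monomials in n+1 homogeneous coordinates.
N = C(n+d, d) - 1
N = C(1+3, 3) - 1
N = C(4, 3) - 1
C(4, 3) = 4
N = 4 - 1 = 3

3


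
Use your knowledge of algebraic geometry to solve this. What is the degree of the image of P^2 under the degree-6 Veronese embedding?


The Veronese variety v_6(P^2) has degree d^r.
d^r = 6^2 = 36

36


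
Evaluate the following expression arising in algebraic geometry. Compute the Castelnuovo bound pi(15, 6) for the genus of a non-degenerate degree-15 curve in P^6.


Castelnuovo's bound: write d - 1 = m(r-1) + epsilon with 0 <= epsilon < r-1.
d - 1 = 15 - 1 = 14
r - 1 = 6 - 1 = 5
14 = 2*5 + 4, so m = 2, epsilon = 4
pi(d, r) = m(m-1)(r-1)/2 + m*epsilon
= 2*1*5/2 + 2*4
= 10/2 + 8
= 5 + 8 = 13

13


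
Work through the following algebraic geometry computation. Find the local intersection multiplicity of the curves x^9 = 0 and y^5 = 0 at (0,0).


The intersection multiplicity of V(x^a) and V(y^b) at the origin is:
I(O; V(x^9), V(y^5)) = dim_k(k[x,y]/(x^9, y^5))
A basis for k[x,y]/(x^9, y^5) is the set of monomials x^i * y^j
where 0 <= i < 9 and 0 <= j < 5.
The number of such monomials is 9 * 5 = 45

45


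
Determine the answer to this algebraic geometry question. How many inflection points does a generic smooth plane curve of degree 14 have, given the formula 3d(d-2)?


For a general smooth plane curve C of degree d, the inflection points are
the intersection of C with its Hessian curve, which has degree 3(d-2).
By Bezout, the total intersection number is d * 3(d-2) = 14 * 36 = 504.
For a general curve every flex is ordinary, so each contributes
multiplicity 1 to C·Hess(C), and the number of distinct inflection
points is 3d(d-2).
Inflection points = 3*14*(14-2) = 3*14*12 = 504

504


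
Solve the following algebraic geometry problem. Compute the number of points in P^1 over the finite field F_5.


P^1(F_5) has (q^(n+1) - 1)/(q - 1) points.
= 5^1 + 5^0
= 5 + 1
= 6

6


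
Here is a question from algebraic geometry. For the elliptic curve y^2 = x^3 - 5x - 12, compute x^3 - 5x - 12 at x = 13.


Compute x^3 - 5x - 12 at x = 13:
x^3 = 13^3 = 2197
(-5)*x = (-5)*13 = -65
Sum: 2197 - 65 - 12 = 2120

2120


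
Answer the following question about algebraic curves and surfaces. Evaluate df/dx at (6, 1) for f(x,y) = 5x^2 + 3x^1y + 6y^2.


df/dx = 2*5*x^1 + 1*3*x^0*y
At (6,1): 2*5*6^1 + 1*3*6^0*1
= 60 + 3
= 63

63


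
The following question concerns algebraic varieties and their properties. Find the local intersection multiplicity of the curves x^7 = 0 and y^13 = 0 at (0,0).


The intersection multiplicity of V(x^a) and V(y^b) at the origin is:
I(O; V(x^7), V(y^13)) = dim_k(k[x,y]/(x^7, y^13))
A basis for k[x,y]/(x^7, y^13) is the set of monomials x^i * y^j
where 0 <= i < 7 and 0 <= j < 13.
The number of such monomials is 7 * 13 = 91

91


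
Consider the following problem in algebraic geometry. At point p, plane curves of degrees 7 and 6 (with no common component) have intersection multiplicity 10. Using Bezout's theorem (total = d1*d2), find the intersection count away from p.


By Bezout's theorem, the total intersection number is d1 * d2.
Total = 7 * 6 = 42
Intersection multiplicity at p = 10
Remaining intersections = 42 - 10 = 32

32


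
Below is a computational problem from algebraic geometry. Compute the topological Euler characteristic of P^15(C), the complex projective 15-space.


The complex projective space P^15 has one cell in each even real dimension 0, 2, ..., 30.
The cohomology groups are H^{2k}(P^15) = Z for k = 0,...,15, and 0 otherwise.
Euler characteristic = sum of Betti numbers = 1 per even-dimensional cohomology group.
chi(P^15) = 15 + 1 = 16

16


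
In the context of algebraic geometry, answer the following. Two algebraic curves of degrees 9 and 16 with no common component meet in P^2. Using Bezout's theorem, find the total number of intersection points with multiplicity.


Bezout's theorem states the intersection count equals the product of degrees.
Intersection count = 9 * 16 = 144

144


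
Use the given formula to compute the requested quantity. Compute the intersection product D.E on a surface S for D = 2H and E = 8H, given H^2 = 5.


Using bilinearity of the intersection pairing on a surface S:
(aH).(bH) = ab * (H.H)
We have H^2 = 5.
D.E = (2H).(8H) = 2*8*5
= 16*5
= 80

80


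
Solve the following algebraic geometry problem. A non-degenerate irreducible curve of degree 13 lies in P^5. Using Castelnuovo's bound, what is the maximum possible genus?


Castelnuovo's bound: write d - 1 = m(r-1) + epsilon with 0 <= epsilon < r-1.
d - 1 = 13 - 1 = 12
r - 1 = 5 - 1 = 4
12 = 3*4 + 0, so m = 3, epsilon = 0
pi(d, r) = m(m-1)(r-1)/2 + m*epsilon
= 3*2*4/2 + 3*0
= 24/2 + 0
= 12 + 0 = 12

12


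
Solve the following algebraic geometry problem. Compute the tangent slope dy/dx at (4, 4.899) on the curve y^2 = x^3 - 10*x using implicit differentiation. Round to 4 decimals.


Using implicit differentiation of y^2 = x^3 - 10*x:
2y * dy/dx = 3x^2 - 10
dy/dx = (3x^2 - 10)/(2y)
Numerator: 3*4^2 - 10 = 38
Denominator: 2*4.899 = 9.798
dy/dx = 38/9.798 = 3.8783

3.8783


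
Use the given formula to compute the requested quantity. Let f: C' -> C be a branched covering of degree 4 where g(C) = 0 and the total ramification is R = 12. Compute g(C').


Riemann-Hurwitz formula: 2g' - 2 = d(2g - 2) + R
Given: d = 4, g = 0, R = 12
2g' - 2 = 4*(2*0 - 2) + 12
2g' - 2 = 4*(-2) + 12
2g' - 2 = -8 + 12 = 4
2g' = 6
g' = 3

3


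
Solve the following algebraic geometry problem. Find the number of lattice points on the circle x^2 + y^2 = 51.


Systematically check integer values of x where x^2 <= 51.
For each valid x, check if 51 - x^2 is a perfect square.
Total integer solutions found: 0

0


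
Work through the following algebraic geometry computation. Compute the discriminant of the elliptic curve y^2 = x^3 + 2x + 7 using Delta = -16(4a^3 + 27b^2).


Compute each component:
4a^3 = 4*2^3 = 4*8 = 32
27b^2 = 27*7^2 = 27*49 = 1323
4a^3 + 27b^2 = 32 + 1323 = 1355
Delta = -16*1355 = -21680

-21680


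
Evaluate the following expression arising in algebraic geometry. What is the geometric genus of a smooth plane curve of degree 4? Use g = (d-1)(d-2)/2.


Using the genus formula for smooth plane curves:
g = (d-1)(d-2)/2
g = (4-1)(4-2)/2
g = 3*2/2
g = 6/2 = 3

3


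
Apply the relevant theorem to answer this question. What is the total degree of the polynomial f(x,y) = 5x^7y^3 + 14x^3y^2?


Examine each term for its total degree (sum of exponents).
  Term '5x^7y^3' has total degree 7+3 = 10.
  Term '14x^3y^2' has total degree 3+2 = 5.
The maximum total degree among all terms is 10.

10


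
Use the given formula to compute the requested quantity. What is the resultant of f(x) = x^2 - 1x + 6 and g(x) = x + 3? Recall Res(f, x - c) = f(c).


For Res(f, x - c), we evaluate f at x = c.
f(-3) = (-3)^2 - 1*(-3) + 6
= 9 + 3 + 6
= 12 + 6 = 18
Res(f, g) = 18

18


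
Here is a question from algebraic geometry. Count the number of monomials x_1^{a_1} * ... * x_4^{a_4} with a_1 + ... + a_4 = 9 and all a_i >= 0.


The number of degree-9 monomials in 4 variables is C(d+n-1, n-1).
= C(9+4-1, 4-1) = C(12, 3)
= 220

220


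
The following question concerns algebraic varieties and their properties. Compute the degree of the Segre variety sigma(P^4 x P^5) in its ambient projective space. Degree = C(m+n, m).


The degree of the Segre variety P^4 x P^5 is C(m+n, m).
= C(9, 4)
= 126

126


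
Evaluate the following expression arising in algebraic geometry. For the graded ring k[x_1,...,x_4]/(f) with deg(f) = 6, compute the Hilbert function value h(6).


For R = k[x_1,...,x_n]/(f) with f homogeneous of degree e:
The Hilbert series is (1 - t^e)/(1 - t)^n.
So h(d) = C(d+n-1, n-1) - C(d-e+n-1, n-1) for d >= e.
With n=4, e=6, d=6:
C(6+4-1, 4-1) = C(9, 3) = 84
C(6-6+4-1, 4-1) = C(3, 3) = 1
h(6) = 84 - 1 = 83

83


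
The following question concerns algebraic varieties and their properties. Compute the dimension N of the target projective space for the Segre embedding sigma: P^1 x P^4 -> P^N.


The Segre embedding maps P^m x P^n into P^N via
all products of coordinates from each factor.
N = (m+1)(n+1) - 1
N = (1+1)(4+1) - 1
N = 2*5 - 1
N = 10 - 1 = 9

9


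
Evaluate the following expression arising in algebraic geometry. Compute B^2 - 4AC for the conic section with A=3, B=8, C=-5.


The discriminant of a conic Ax^2 + Bxy + Cy^2 + ... = 0 is B^2 - 4AC.
B^2 = 8^2 = 64
4AC = 4*3*(-5) = -60
Discriminant = 64 + 60 = 124

124


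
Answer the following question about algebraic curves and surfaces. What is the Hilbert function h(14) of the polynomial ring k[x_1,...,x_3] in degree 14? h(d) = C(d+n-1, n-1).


The Hilbert function for the polynomial ring in 3 variables is:
h(d) = C(d+n-1, n-1)
h(14) = C(14+3-1, 3-1) = C(16, 2)
= 16! / (2! * 14!)
= 120

120


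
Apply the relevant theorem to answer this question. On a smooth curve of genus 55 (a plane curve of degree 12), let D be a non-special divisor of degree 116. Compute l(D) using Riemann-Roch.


First, compute the genus of a smooth plane curve of degree 12:
g = (d-1)(d-2)/2 = (12-1)(12-2)/2 = 55
For a non-special divisor D (i.e., h^1(D) = 0), Riemann-Roch gives:
l(D) = deg(D) - g + 1
Since deg(D) = 116 >= 2g - 1 = 109, D is non-special.
l(D) = 116 - 55 + 1 = 62

62


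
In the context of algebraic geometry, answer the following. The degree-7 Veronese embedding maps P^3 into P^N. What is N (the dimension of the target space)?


The Veronese embedding v_d: P^n -> P^N maps each point to all
degree-d monomials in n+1 homogeneous coordinates.
N = C(n+d, d) - 1
N = C(3+7, 7) - 1
N = C(10, 7) - 1
C(10, 7) = 120
N = 120 - 1 = 119

119


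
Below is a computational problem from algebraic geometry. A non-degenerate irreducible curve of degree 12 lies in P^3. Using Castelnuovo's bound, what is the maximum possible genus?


Castelnuovo's bound: write d - 1 = m(r-1) + epsilon with 0 <= epsilon < r-1.
d - 1 = 12 - 1 = 11
r - 1 = 3 - 1 = 2
11 = 5*2 + 1, so m = 5, epsilon = 1
pi(d, r) = m(m-1)(r-1)/2 + m*epsilon
= 5*4*2/2 + 5*1
= 40/2 + 5
= 20 + 5 = 25

25


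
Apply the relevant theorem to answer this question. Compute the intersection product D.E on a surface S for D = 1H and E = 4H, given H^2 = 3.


Using bilinearity of the intersection pairing on a surface S:
(aH).(bH) = ab * (H.H)
We have H^2 = 3.
D.E = (1H).(4H) = 1*4*3
= 4*3
= 12

12


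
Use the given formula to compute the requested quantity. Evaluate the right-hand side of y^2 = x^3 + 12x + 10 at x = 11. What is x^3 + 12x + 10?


Compute x^3 + 12x + 10 at x = 11:
x^3 = 11^3 = 1331
12*x = 12*11 = 132
Sum: 1331 + 132 + 10 = 1473

1473


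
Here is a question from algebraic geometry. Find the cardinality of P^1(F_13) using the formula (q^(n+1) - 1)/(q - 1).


P^1(F_13) has (q^(n+1) - 1)/(q - 1) points.
= 13^1 + 13^0
= 13 + 1
= 14

14


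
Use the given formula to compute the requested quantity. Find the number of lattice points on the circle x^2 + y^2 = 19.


Systematically check integer values of x where x^2 <= 19.
For each valid x, check if 19 - x^2 is a perfect square.
Total integer solutions found: 0

0


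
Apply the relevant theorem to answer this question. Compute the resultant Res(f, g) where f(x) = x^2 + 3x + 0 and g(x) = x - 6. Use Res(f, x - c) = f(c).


For Res(f, x - c), we evaluate f at x = c.
f(6) = 6^2 + 3*6 + 0
= 36 + 18 + 0
= 54 + 0 = 54
Res(f, g) = 54

54


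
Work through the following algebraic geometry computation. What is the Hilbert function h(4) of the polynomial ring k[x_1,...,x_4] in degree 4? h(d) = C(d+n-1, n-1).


The Hilbert function for the polynomial ring in 4 variables is:
h(d) = C(d+n-1, n-1)
h(4) = C(4+4-1, 4-1) = C(7, 3)
= 7! / (3! * 4!)
= 35

35


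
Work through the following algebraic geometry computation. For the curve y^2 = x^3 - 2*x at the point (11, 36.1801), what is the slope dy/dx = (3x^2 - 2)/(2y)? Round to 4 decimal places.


Using implicit differentiation of y^2 = x^3 - 2*x:
2y * dy/dx = 3x^2 - 2
dy/dx = (3x^2 - 2)/(2y)
Numerator: 3*11^2 - 2 = 361
Denominator: 2*36.1801 = 72.3602
dy/dx = 361/72.3602 = 4.9889

4.9889


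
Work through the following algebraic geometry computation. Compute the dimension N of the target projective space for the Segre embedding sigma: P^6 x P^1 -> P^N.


The Segre embedding maps P^m x P^n into P^N via
all products of coordinates from each factor.
N = (m+1)(n+1) - 1
N = (6+1)(1+1) - 1
N = 7*2 - 1
N = 14 - 1 = 13

13


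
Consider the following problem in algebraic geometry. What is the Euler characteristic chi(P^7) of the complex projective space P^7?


The complex projective space P^7 has one cell in each even real dimension 0, 2, ..., 14.
The cohomology groups are H^{2k}(P^7) = Z for k = 0,...,7, and 0 otherwise.
Euler characteristic = sum of Betti numbers = 1 per even-dimensional cohomology group.
chi(P^7) = 7 + 1 = 8

8


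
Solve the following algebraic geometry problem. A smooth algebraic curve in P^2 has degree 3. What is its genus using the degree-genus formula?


Using the genus formula for smooth plane curves:
g = (d-1)(d-2)/2
g = (3-1)(3-2)/2
g = 2*1/2
g = 2/2 = 1

1


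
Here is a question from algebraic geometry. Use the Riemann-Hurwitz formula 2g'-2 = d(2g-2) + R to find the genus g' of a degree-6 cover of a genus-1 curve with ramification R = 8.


Riemann-Hurwitz formula: 2g' - 2 = d(2g - 2) + R
Given: d = 6, g = 1, R = 8
2g' - 2 = 6*(2*1 - 2) + 8
2g' - 2 = 6*0 + 8
2g' - 2 = 0 + 8 = 8
2g' = 10
g' = 5

5


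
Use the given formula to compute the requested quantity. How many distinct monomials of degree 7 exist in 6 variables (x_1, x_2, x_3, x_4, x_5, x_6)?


The number of degree-7 monomials in 6 variables is C(d+n-1, n-1).
= C(7+6-1, 6-1) = C(12, 5)
= 792

792


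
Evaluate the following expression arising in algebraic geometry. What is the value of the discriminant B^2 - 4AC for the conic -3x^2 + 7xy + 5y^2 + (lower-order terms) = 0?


The discriminant of a conic Ax^2 + Bxy + Cy^2 + ... = 0 is B^2 - 4AC.
B^2 = 7^2 = 49
4AC = 4*(-3)*5 = -60
Discriminant = 49 + 60 = 109

109


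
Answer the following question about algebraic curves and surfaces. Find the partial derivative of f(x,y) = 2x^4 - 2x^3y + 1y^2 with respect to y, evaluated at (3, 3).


df/dy = (-2)*x^3 + 2*1*y^1
At (3,3): (-2)*3^3 + 2*1*3^1
= -54 + 6
= -48

-48


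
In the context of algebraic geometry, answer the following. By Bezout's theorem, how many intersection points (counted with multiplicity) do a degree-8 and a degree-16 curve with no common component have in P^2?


Bezout's theorem states the intersection count equals the product of degrees.
Intersection count = 8 * 16 = 128

128


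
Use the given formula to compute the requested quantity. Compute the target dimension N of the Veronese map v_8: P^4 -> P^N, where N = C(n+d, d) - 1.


The Veronese embedding v_d: P^n -> P^N maps each point to all
degree-d monomials in n+1 homogeneous coordinates.
N = C(n+d, d) - 1
N = C(4+8, 8) - 1
N = C(12, 8) - 1
C(12, 8) = 495
N = 495 - 1 = 494

494


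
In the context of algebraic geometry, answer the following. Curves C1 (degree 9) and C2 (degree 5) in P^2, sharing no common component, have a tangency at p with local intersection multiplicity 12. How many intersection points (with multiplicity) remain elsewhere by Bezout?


By Bezout's theorem, the total intersection number is d1 * d2.
Total = 9 * 5 = 45
Intersection multiplicity at p = 12
Remaining intersections = 45 - 12 = 33

33


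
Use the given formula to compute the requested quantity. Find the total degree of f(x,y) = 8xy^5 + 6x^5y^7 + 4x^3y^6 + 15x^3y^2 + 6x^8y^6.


Examine each term for its total degree (sum of exponents).
  Term '8xy^5' has total degree 1+5 = 6.
  Term '6x^5y^7' has total degree 5+7 = 12.
  Term '4x^3y^6' has total degree 3+6 = 9.
  Term '15x^3y^2' has total degree 3+2 = 5.
  Term '6x^8y^6' has total degree 8+6 = 14.
The maximum total degree among all terms is 14.

14


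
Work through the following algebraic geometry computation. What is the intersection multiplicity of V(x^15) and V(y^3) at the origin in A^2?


The intersection multiplicity of V(x^a) and V(y^b) at the origin is:
I(O; V(x^15), V(y^3)) = dim_k(k[x,y]/(x^15, y^3))
A basis for k[x,y]/(x^15, y^3) is the set of monomials x^i * y^j
where 0 <= i < 15 and 0 <= j < 3.
The number of such monomials is 15 * 3 = 45

45


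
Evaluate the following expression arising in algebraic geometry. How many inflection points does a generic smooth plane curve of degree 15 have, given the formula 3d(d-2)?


For a general smooth plane curve C of degree d, the inflection points are
the intersection of C with its Hessian curve, which has degree 3(d-2).
By Bezout, the total intersection number is d * 3(d-2) = 15 * 39 = 585.
For a general curve every flex is ordinary, so each contributes
multiplicity 1 to C·Hess(C), and the number of distinct inflection
points is 3d(d-2).
Inflection points = 3*15*(15-2) = 3*15*13 = 585

585


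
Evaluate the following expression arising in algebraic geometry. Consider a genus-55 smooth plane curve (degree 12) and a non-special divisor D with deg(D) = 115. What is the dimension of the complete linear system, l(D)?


First, compute the genus of a smooth plane curve of degree 12:
g = (d-1)(d-2)/2 = (12-1)(12-2)/2 = 55
For a non-special divisor D (i.e., h^1(D) = 0), Riemann-Roch gives:
l(D) = deg(D) - g + 1
Since deg(D) = 115 >= 2g - 1 = 109, D is non-special.
l(D) = 115 - 55 + 1 = 61

61


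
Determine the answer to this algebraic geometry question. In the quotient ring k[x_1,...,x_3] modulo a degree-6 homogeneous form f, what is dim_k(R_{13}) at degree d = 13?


For R = k[x_1,...,x_n]/(f) with f homogeneous of degree e:
The Hilbert series is (1 - t^e)/(1 - t)^n.
So h(d) = C(d+n-1, n-1) - C(d-e+n-1, n-1) for d >= e.
With n=3, e=6, d=13:
C(13+3-1, 3-1) = C(15, 2) = 105
C(13-6+3-1, 3-1) = C(9, 2) = 36
h(13) = 105 - 36 = 69

69


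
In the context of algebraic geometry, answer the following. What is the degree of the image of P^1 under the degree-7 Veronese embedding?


The Veronese variety v_7(P^1) has degree d^r.
d^r = 7^1 = 7

7


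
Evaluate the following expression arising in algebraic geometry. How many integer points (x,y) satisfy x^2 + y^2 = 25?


Systematically check integer values of x where x^2 <= 25.
For each valid x, check if 25 - x^2 is a perfect square.
x=0: 25 - 0 = 25, sqrt = 5 (valid)
x=3: 25 - 9 = 16, sqrt = 4 (valid)
x=4: 25 - 16 = 9, sqrt = 3 (valid)
x=5: 25 - 25 = 0, sqrt = 0 (valid)
Total integer solutions found: 12

12
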